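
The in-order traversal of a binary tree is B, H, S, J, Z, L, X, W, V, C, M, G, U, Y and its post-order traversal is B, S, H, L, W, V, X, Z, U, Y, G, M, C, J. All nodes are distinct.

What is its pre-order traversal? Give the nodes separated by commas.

The last element of post-order is the root; it splits in-order into left and right subtrees.
Root J: left subtree has 3 nodes {B, H, S}, right has 10 {Z, L, X, W, V, C, M, G, U, Y}.
  Root H: left subtree has 1 node {B}, right has 1 {S}.
  Root C: left subtree has 5 nodes {Z, L, X, W, V}, right has 4 {M, G, U, Y}.
    Root Z: left subtree has 0 nodes { }, right has 4 {L, X, W, V}.
      Root X: left subtree has 1 node {L}, right has 2 {W, V}.
        Root V: left subtree has 1 node {W}, right has 0 { }.
    Root M: left subtree has 0 nodes { }, right has 3 {G, U, Y}.
      Root G: left subtree has 0 nodes { }, right has 2 {U, Y}.
        Root Y: left subtree has 1 node {U}, right has 0 { }.

J, H, B, S, C, Z, X, L, V, W, M, G, Y, U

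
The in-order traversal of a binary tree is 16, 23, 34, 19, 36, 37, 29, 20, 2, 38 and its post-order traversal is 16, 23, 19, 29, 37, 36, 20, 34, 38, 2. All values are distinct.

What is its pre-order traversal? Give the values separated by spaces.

2 34 23 16 20 36 19 37 29 38

The last element of post-order is the root; it splits in-order into left and right subtrees.
Root 2: left subtree has 8 nodes {16, 23, 34, 19, 36, 37, 29, 20}, right has 1 {38}.
  Root 34: left subtree has 2 nodes {16, 23}, right has 5 {19, 36, 37, 29, 20}.
    Root 23: left subtree has 1 node {16}, right has 0 { }.
    Root 20: left subtree has 4 nodes {19, 36, 37, 29}, right has 0 { }.
      Root 36: left subtree has 1 node {19}, right has 2 {37, 29}.
        Root 37: left subtree has 0 nodes { }, right has 1 {29}.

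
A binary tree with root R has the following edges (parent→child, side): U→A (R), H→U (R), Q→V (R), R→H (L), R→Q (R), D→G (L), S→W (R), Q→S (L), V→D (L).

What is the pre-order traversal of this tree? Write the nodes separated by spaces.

Pre-order visits the node, then its left subtree, then its right subtree.
Visit R.
At R: go left to H.
  Visit H.
  At H: no left child.
  At H: go right to U.
    Visit U.
    At U: no left child.
    At U: go right to A.
      A is a leaf — visit A.
At R: go right to Q.
  Visit Q.
  At Q: go left to S.
    Visit S.
    At S: no left child.
    At S: go right to W.
      W is a leaf — visit W.
  At Q: go right to V.
    Visit V.
    At V: go left to D.
      Visit D.
      At D: go left to G.
        G is a leaf — visit G.
      At D: no right child.
    At V: no right child.

R H U A Q S W V D G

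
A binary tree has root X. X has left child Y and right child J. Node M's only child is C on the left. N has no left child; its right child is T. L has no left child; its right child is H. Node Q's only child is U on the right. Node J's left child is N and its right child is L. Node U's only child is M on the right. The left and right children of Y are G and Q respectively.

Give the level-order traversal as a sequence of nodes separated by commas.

X, Y, J, G, Q, N, L, U, T, H, M, C

Level-order visits nodes level by level from the root, left to right within each level.
Level 0: X
Level 1: Y, J
Level 2: G, Q, N, L
Level 3: U, T, H
Level 4: M
Level 5: C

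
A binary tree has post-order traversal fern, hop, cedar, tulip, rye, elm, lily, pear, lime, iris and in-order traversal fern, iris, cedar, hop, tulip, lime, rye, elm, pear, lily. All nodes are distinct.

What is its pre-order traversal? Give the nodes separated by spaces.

iris fern lime tulip cedar hop pear elm rye lily

The last element of post-order is the root; it splits in-order into left and right subtrees.
Root iris: left subtree has 1 node {fern}, right has 8 {cedar, hop, tulip, lime, rye, elm, pear, lily}.
  Root lime: left subtree has 3 nodes {cedar, hop, tulip}, right has 4 {rye, elm, pear, lily}.
    Root tulip: left subtree has 2 nodes {cedar, hop}, right has 0 { }.
      Root cedar: left subtree has 0 nodes { }, right has 1 {hop}.
    Root pear: left subtree has 2 nodes {rye, elm}, right has 1 {lily}.
      Root elm: left subtree has 1 node {rye}, right has 0 { }.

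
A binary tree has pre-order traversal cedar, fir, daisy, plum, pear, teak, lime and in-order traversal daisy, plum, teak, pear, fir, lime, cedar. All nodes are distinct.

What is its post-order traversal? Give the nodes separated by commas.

teak, pear, plum, daisy, lime, fir, cedar

The first element of pre-order is the root; it splits in-order into left and right subtrees.
Root cedar: left subtree has 6 nodes {daisy, plum, teak, pear, fir, lime}, right has 0 { }.
  Root fir: left subtree has 4 nodes {daisy, plum, teak, pear}, right has 1 {lime}.
    Root daisy: left subtree has 0 nodes { }, right has 3 {plum, teak, pear}.
      Root plum: left subtree has 0 nodes { }, right has 2 {teak, pear}.
        Root pear: left subtree has 1 node {teak}, right has 0 { }.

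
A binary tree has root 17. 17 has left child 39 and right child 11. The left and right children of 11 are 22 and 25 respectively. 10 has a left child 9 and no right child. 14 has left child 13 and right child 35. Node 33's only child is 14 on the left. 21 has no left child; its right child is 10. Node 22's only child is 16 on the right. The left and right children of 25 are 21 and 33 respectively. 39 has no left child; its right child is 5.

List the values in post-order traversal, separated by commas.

Post-order visits the left subtree, then the right subtree, then the node.
At 17: go left to 39.
  At 39: no left child.
  At 39: go right to 5.
    5 is a leaf — visit 5.
  Visit 39.
At 17: go right to 11.
  At 11: go left to 22.
    At 22: no left child.
    At 22: go right to 16.
      16 is a leaf — visit 16.
    Visit 22.
  At 11: go right to 25.
    At 25: go left to 21.
      At 21: no left child.
      At 21: go right to 10.
        At 10: go left to 9.
          9 is a leaf — visit 9.
        At 10: no right child.
        Visit 10.
      Visit 21.
    At 25: go right to 33.
      At 33: go left to 14.
        At 14: go left to 13.
          13 is a leaf — visit 13.
        At 14: go right to 35.
          35 is a leaf — visit 35.
        Visit 14.
      At 33: no right child.
      Visit 33.
    Visit 25.
  Visit 11.
Visit 17.

5, 39, 16, 22, 9, 10, 21, 13, 35, 14, 33, 25, 11, 17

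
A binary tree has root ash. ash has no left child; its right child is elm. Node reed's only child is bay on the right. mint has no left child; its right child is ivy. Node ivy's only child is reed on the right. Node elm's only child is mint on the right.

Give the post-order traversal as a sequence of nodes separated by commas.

bay, reed, ivy, mint, elm, ash

Post-order visits the left subtree, then the right subtree, then the node.
At ash: no left child.
At ash: go right to elm.
  At elm: no left child.
  At elm: go right to mint.
    At mint: no left child.
    At mint: go right to ivy.
      At ivy: no left child.
      At ivy: go right to reed.
        At reed: no left child.
        At reed: go right to bay.
          bay is a leaf — visit bay.
        Visit reed.
      Visit ivy.
    Visit mint.
  Visit elm.
Visit ash.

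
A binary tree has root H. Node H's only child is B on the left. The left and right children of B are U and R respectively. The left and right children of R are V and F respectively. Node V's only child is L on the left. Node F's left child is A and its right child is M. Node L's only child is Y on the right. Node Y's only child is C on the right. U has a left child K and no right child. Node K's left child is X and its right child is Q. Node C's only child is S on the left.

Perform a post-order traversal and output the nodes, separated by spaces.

Post-order visits the left subtree, then the right subtree, then the node.
At H: go left to B.
  At B: go left to U.
    At U: go left to K.
      At K: go left to X.
        X is a leaf — visit X.
      At K: go right to Q.
        Q is a leaf — visit Q.
      Visit K.
    At U: no right child.
    Visit U.
  At B: go right to R.
    At R: go left to V.
      At V: go left to L.
        At L: no left child.
        At L: go right to Y.
          At Y: no left child.
          At Y: go right to C.
            At C: go left to S.
              S is a leaf — visit S.
            At C: no right child.
            Visit C.
          Visit Y.
        Visit L.
      At V: no right child.
      Visit V.
    At R: go right to F.
      At F: go left to A.
        A is a leaf — visit A.
      At F: go right to M.
        M is a leaf — visit M.
      Visit F.
    Visit R.
  Visit B.
At H: no right child.
Visit H.

X Q K U S C Y L V A M F R B H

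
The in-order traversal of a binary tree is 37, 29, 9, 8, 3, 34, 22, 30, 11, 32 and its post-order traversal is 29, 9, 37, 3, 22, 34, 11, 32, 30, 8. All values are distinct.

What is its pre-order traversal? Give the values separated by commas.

8, 37, 9, 29, 30, 34, 3, 22, 32, 11

The last element of post-order is the root; it splits in-order into left and right subtrees.
Root 8: left subtree has 3 nodes {37, 29, 9}, right has 6 {3, 34, 22, 30, 11, 32}.
  Root 37: left subtree has 0 nodes { }, right has 2 {29, 9}.
    Root 9: left subtree has 1 node {29}, right has 0 { }.
  Root 30: left subtree has 3 nodes {3, 34, 22}, right has 2 {11, 32}.
    Root 34: left subtree has 1 node {3}, right has 1 {22}.
    Root 32: left subtree has 1 node {11}, right has 0 { }.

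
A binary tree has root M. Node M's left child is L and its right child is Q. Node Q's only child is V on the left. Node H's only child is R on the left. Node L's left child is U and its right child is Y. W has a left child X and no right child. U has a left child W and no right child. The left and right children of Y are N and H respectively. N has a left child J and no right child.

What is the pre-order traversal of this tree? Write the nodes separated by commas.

M, L, U, W, X, Y, N, J, H, R, Q, V

Pre-order visits the node, then its left subtree, then its right subtree.
Visit M.
At M: go left to L.
  Visit L.
  At L: go left to U.
    Visit U.
    At U: go left to W.
      Visit W.
      At W: go left to X.
        X is a leaf — visit X.
      At W: no right child.
    At U: no right child.
  At L: go right to Y.
    Visit Y.
    At Y: go left to N.
      Visit N.
      At N: go left to J.
        J is a leaf — visit J.
      At N: no right child.
    At Y: go right to H.
      Visit H.
      At H: go left to R.
        R is a leaf — visit R.
      At H: no right child.
At M: go right to Q.
  Visit Q.
  At Q: go left to V.
    V is a leaf — visit V.
  At Q: no right child.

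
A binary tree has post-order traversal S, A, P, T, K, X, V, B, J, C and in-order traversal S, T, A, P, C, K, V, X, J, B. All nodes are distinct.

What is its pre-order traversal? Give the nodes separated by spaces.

The last element of post-order is the root; it splits in-order into left and right subtrees.
Root C: left subtree has 4 nodes {S, T, A, P}, right has 5 {K, V, X, J, B}.
  Root T: left subtree has 1 node {S}, right has 2 {A, P}.
    Root P: left subtree has 1 node {A}, right has 0 { }.
  Root J: left subtree has 3 nodes {K, V, X}, right has 1 {B}.
    Root V: left subtree has 1 node {K}, right has 1 {X}.

C T S P A J V K X B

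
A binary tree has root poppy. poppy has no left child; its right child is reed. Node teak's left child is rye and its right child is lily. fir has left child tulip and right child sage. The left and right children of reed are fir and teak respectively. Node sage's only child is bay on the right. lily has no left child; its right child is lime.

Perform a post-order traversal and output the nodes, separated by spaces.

tulip bay sage fir rye lime lily teak reed poppy

Post-order visits the left subtree, then the right subtree, then the node.
At poppy: no left child.
At poppy: go right to reed.
  At reed: go left to fir.
    At fir: go left to tulip.
      tulip is a leaf — visit tulip.
    At fir: go right to sage.
      At sage: no left child.
      At sage: go right to bay.
        bay is a leaf — visit bay.
      Visit sage.
    Visit fir.
  At reed: go right to teak.
    At teak: go left to rye.
      rye is a leaf — visit rye.
    At teak: go right to lily.
      At lily: no left child.
      At lily: go right to lime.
        lime is a leaf — visit lime.
      Visit lily.
    Visit teak.
  Visit reed.
Visit poppy.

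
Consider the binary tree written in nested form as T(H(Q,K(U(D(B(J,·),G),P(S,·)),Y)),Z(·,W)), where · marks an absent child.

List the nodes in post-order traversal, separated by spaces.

Post-order visits the left subtree, then the right subtree, then the node.
At T: go left to H.
  At H: go left to Q.
    Q is a leaf — visit Q.
  At H: go right to K.
    At K: go left to U.
      At U: go left to D.
        At D: go left to B.
          At B: go left to J.
            J is a leaf — visit J.
          At B: no right child.
          Visit B.
        At D: go right to G.
          G is a leaf — visit G.
        Visit D.
      At U: go right to P.
        At P: go left to S.
          S is a leaf — visit S.
        At P: no right child.
        Visit P.
      Visit U.
    At K: go right to Y.
      Y is a leaf — visit Y.
    Visit K.
  Visit H.
At T: go right to Z.
  At Z: no left child.
  At Z: go right to W.
    W is a leaf — visit W.
  Visit Z.
Visit T.

Q J B G D S P U Y K H W Z T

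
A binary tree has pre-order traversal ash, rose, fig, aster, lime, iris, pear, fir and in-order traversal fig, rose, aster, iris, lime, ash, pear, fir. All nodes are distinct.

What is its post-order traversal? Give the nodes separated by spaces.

The first element of pre-order is the root; it splits in-order into left and right subtrees.
Root ash: left subtree has 5 nodes {fig, rose, aster, iris, lime}, right has 2 {pear, fir}.
  Root rose: left subtree has 1 node {fig}, right has 3 {aster, iris, lime}.
    Root aster: left subtree has 0 nodes { }, right has 2 {iris, lime}.
      Root lime: left subtree has 1 node {iris}, right has 0 { }.
  Root pear: left subtree has 0 nodes { }, right has 1 {fir}.

fig iris lime aster rose fir pear ash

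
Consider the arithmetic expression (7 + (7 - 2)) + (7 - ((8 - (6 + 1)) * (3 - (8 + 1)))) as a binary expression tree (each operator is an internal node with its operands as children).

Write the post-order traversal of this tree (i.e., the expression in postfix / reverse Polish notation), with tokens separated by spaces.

7 7 2 - + 7 8 6 1 + - 3 8 1 + - * - +

Post-order on an expression tree gives postfix notation: for each operator, emit left operand, right operand, then the operator.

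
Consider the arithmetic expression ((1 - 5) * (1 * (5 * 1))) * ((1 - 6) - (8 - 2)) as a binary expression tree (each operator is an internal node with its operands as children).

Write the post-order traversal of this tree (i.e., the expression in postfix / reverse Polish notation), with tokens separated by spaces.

1 5 - 1 5 1 * * * 1 6 - 8 2 - - *

Post-order on an expression tree gives postfix notation: for each operator, emit left operand, right operand, then the operator.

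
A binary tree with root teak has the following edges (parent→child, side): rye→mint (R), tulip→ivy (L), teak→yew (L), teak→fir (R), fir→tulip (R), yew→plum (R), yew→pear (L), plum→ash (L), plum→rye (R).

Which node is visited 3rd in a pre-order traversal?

Pre-order visits the node, then its left subtree, then its right subtree.
Visit teak.
At teak: go left to yew.
  Visit yew.
  At yew: go left to pear.
    pear is a leaf — visit pear.
  At yew: go right to plum.
    Visit plum.
    At plum: go left to ash.
      ash is a leaf — visit ash.
    At plum: go right to rye.
      Visit rye.
      At rye: no left child.
      At rye: go right to mint.
        mint is a leaf — visit mint.
At teak: go right to fir.
  Visit fir.
  At fir: no left child.
  At fir: go right to tulip.
    Visit tulip.
    At tulip: go left to ivy.
      ivy is a leaf — visit ivy.
    At tulip: no right child.
Full pre-order sequence: teak, yew, pear, plum, ash, rye, mint, fir, tulip, ivy.

pear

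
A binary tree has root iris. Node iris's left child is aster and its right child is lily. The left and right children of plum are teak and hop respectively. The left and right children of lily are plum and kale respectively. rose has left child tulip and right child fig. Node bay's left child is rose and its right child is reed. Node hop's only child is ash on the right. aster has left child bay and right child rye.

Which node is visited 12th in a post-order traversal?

Post-order visits the left subtree, then the right subtree, then the node.
At iris: go left to aster.
  At aster: go left to bay.
    At bay: go left to rose.
      At rose: go left to tulip.
        tulip is a leaf — visit tulip.
      At rose: go right to fig.
        fig is a leaf — visit fig.
      Visit rose.
    At bay: go right to reed.
      reed is a leaf — visit reed.
    Visit bay.
  At aster: go right to rye.
    rye is a leaf — visit rye.
  Visit aster.
At iris: go right to lily.
  At lily: go left to plum.
    At plum: go left to teak.
      teak is a leaf — visit teak.
    At plum: go right to hop.
      At hop: no left child.
      At hop: go right to ash.
        ash is a leaf — visit ash.
      Visit hop.
    Visit plum.
  At lily: go right to kale.
    kale is a leaf — visit kale.
  Visit lily.
Visit iris.
Full post-order sequence: tulip, fig, rose, reed, bay, rye, aster, teak, ash, hop, plum, kale, lily, iris.

kale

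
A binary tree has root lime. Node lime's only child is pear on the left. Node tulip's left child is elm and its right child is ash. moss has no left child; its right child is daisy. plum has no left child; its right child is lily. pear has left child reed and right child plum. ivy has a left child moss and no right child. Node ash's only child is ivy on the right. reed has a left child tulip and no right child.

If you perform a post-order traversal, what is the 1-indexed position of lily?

Post-order visits the left subtree, then the right subtree, then the node.
At lime: go left to pear.
  At pear: go left to reed.
    At reed: go left to tulip.
      At tulip: go left to elm.
        elm is a leaf — visit elm.
      At tulip: go right to ash.
        At ash: no left child.
        At ash: go right to ivy.
          At ivy: go left to moss.
            At moss: no left child.
            At moss: go right to daisy.
              daisy is a leaf — visit daisy.
            Visit moss.
          At ivy: no right child.
          Visit ivy.
        Visit ash.
      Visit tulip.
    At reed: no right child.
    Visit reed.
  At pear: go right to plum.
    At plum: no left child.
    At plum: go right to lily.
      lily is a leaf — visit lily.
    Visit plum.
  Visit pear.
At lime: no right child.
Visit lime.
Full post-order sequence: elm, daisy, moss, ivy, ash, tulip, reed, lily, plum, pear, lime.

8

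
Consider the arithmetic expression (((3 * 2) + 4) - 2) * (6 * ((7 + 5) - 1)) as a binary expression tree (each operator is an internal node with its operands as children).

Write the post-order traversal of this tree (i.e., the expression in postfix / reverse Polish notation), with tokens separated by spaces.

Post-order on an expression tree gives postfix notation: for each operator, emit left operand, right operand, then the operator.

3 2 * 4 + 2 - 6 7 5 + 1 - * *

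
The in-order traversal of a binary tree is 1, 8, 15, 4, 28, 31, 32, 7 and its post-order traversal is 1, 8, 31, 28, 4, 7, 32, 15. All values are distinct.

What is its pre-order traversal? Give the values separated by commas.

The last element of post-order is the root; it splits in-order into left and right subtrees.
Root 15: left subtree has 2 nodes {1, 8}, right has 5 {4, 28, 31, 32, 7}.
  Root 8: left subtree has 1 node {1}, right has 0 { }.
  Root 32: left subtree has 3 nodes {4, 28, 31}, right has 1 {7}.
    Root 4: left subtree has 0 nodes { }, right has 2 {28, 31}.
      Root 28: left subtree has 0 nodes { }, right has 1 {31}.

15, 8, 1, 32, 4, 28, 31, 7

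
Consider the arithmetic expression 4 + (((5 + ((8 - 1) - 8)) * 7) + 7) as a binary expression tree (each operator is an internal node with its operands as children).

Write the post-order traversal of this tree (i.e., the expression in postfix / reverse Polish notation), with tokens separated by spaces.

Post-order on an expression tree gives postfix notation: for each operator, emit left operand, right operand, then the operator.

4 5 8 1 - 8 - + 7 * 7 + +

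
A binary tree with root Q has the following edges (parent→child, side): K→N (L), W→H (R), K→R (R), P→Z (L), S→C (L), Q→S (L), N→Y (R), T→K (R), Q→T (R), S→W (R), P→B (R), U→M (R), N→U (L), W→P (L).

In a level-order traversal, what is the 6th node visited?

K

Level-order visits nodes level by level from the root, left to right within each level.
Level 0: Q
Level 1: S, T
Level 2: C, W, K
Level 3: P, H, N, R
Level 4: Z, B, U, Y
Level 5: M
Full level-order sequence: Q, S, T, C, W, K, P, H, N, R, Z, B, U, Y, M.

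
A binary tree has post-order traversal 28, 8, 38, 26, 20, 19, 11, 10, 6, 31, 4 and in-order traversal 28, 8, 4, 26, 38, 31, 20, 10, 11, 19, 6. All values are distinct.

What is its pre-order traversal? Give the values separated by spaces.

4 8 28 31 26 38 6 10 20 11 19

The last element of post-order is the root; it splits in-order into left and right subtrees.
Root 4: left subtree has 2 nodes {28, 8}, right has 8 {26, 38, 31, 20, 10, 11, 19, 6}.
  Root 8: left subtree has 1 node {28}, right has 0 { }.
  Root 31: left subtree has 2 nodes {26, 38}, right has 5 {20, 10, 11, 19, 6}.
    Root 26: left subtree has 0 nodes { }, right has 1 {38}.
    Root 6: left subtree has 4 nodes {20, 10, 11, 19}, right has 0 { }.
      Root 10: left subtree has 1 node {20}, right has 2 {11, 19}.
        Root 11: left subtree has 0 nodes { }, right has 1 {19}.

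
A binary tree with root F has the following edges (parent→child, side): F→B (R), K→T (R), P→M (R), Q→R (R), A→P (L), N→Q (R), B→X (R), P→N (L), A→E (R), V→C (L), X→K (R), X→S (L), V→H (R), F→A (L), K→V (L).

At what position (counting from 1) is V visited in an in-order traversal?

13

In-order visits the left subtree, then the node, then the right subtree.
At F: go left to A.
  At A: go left to P.
    At P: go left to N.
      At N: no left child.
      Visit N.
      At N: go right to Q.
        At Q: no left child.
        Visit Q.
        At Q: go right to R.
          R is a leaf — visit R.
    Visit P.
    At P: go right to M.
      M is a leaf — visit M.
  Visit A.
  At A: go right to E.
    E is a leaf — visit E.
Visit F.
At F: go right to B.
  At B: no left child.
  Visit B.
  At B: go right to X.
    At X: go left to S.
      S is a leaf — visit S.
    Visit X.
    At X: go right to K.
      At K: go left to V.
        At V: go left to C.
          C is a leaf — visit C.
        Visit V.
        At V: go right to H.
          H is a leaf — visit H.
      Visit K.
      At K: go right to T.
        T is a leaf — visit T.
Full in-order sequence: N, Q, R, P, M, A, E, F, B, S, X, C, V, H, K, T.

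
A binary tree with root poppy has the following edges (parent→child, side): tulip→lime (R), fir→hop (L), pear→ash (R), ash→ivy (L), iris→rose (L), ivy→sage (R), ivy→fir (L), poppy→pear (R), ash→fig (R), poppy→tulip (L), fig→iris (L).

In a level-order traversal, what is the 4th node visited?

Level-order visits nodes level by level from the root, left to right within each level.
Level 0: poppy
Level 1: tulip, pear
Level 2: lime, ash
Level 3: ivy, fig
Level 4: fir, sage, iris
Level 5: hop, rose
Full level-order sequence: poppy, tulip, pear, lime, ash, ivy, fig, fir, sage, iris, hop, rose.

lime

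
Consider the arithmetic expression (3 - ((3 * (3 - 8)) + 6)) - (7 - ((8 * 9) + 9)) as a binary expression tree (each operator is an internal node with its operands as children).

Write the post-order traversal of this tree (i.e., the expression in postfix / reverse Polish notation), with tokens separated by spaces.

Post-order on an expression tree gives postfix notation: for each operator, emit left operand, right operand, then the operator.

3 3 3 8 - * 6 + - 7 8 9 * 9 + - -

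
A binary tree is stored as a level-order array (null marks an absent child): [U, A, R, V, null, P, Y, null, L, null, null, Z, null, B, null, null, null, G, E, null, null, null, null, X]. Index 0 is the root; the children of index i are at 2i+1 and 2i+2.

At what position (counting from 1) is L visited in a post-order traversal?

Post-order visits the left subtree, then the right subtree, then the node.
At U: go left to A.
  At A: go left to V.
    At V: no left child.
    At V: go right to L.
      At L: go left to G.
        G is a leaf — visit G.
      At L: go right to E.
        E is a leaf — visit E.
      Visit L.
    Visit V.
  At A: no right child.
  Visit A.
At U: go right to R.
  At R: go left to P.
    At P: go left to Z.
      At Z: go left to X.
        X is a leaf — visit X.
      At Z: no right child.
      Visit Z.
    At P: no right child.
    Visit P.
  At R: go right to Y.
    At Y: go left to B.
      B is a leaf — visit B.
    At Y: no right child.
    Visit Y.
  Visit R.
Visit U.
Full post-order sequence: G, E, L, V, A, X, Z, P, B, Y, R, U.

3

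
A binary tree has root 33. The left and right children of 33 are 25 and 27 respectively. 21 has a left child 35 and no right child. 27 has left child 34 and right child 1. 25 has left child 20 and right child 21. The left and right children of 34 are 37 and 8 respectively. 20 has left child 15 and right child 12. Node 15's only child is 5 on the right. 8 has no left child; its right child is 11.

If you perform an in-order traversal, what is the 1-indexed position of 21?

7

In-order visits the left subtree, then the node, then the right subtree.
At 33: go left to 25.
  At 25: go left to 20.
    At 20: go left to 15.
      At 15: no left child.
      Visit 15.
      At 15: go right to 5.
        5 is a leaf — visit 5.
    Visit 20.
    At 20: go right to 12.
      12 is a leaf — visit 12.
  Visit 25.
  At 25: go right to 21.
    At 21: go left to 35.
      35 is a leaf — visit 35.
    Visit 21.
    At 21: no right child.
Visit 33.
At 33: go right to 27.
  At 27: go left to 34.
    At 34: go left to 37.
      37 is a leaf — visit 37.
    Visit 34.
    At 34: go right to 8.
      At 8: no left child.
      Visit 8.
      At 8: go right to 11.
        11 is a leaf — visit 11.
  Visit 27.
  At 27: go right to 1.
    1 is a leaf — visit 1.
Full in-order sequence: 15, 5, 20, 12, 25, 35, 21, 33, 37, 34, 8, 11, 27, 1.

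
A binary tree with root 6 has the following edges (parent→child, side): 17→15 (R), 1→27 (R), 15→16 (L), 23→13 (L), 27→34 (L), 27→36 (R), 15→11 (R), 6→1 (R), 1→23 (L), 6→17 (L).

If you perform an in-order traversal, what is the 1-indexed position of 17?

1

In-order visits the left subtree, then the node, then the right subtree.
At 6: go left to 17.
  At 17: no left child.
  Visit 17.
  At 17: go right to 15.
    At 15: go left to 16.
      16 is a leaf — visit 16.
    Visit 15.
    At 15: go right to 11.
      11 is a leaf — visit 11.
Visit 6.
At 6: go right to 1.
  At 1: go left to 23.
    At 23: go left to 13.
      13 is a leaf — visit 13.
    Visit 23.
    At 23: no right child.
  Visit 1.
  At 1: go right to 27.
    At 27: go left to 34.
      34 is a leaf — visit 34.
    Visit 27.
    At 27: go right to 36.
      36 is a leaf — visit 36.
Full in-order sequence: 17, 16, 15, 11, 6, 13, 23, 1, 34, 27, 36.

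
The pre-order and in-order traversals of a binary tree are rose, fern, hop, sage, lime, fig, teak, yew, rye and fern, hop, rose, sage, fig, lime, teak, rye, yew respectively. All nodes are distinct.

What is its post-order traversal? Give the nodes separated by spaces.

The first element of pre-order is the root; it splits in-order into left and right subtrees.
Root rose: left subtree has 2 nodes {fern, hop}, right has 6 {sage, fig, lime, teak, rye, yew}.
  Root fern: left subtree has 0 nodes { }, right has 1 {hop}.
  Root sage: left subtree has 0 nodes { }, right has 5 {fig, lime, teak, rye, yew}.
    Root lime: left subtree has 1 node {fig}, right has 3 {teak, rye, yew}.
      Root teak: left subtree has 0 nodes { }, right has 2 {rye, yew}.
        Root yew: left subtree has 1 node {rye}, right has 0 { }.

hop fern fig rye yew teak lime sage rose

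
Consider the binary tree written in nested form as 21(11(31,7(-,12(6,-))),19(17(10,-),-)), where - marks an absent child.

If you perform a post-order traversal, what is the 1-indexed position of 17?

7

Post-order visits the left subtree, then the right subtree, then the node.
At 21: go left to 11.
  At 11: go left to 31.
    31 is a leaf — visit 31.
  At 11: go right to 7.
    At 7: no left child.
    At 7: go right to 12.
      At 12: go left to 6.
        6 is a leaf — visit 6.
      At 12: no right child.
      Visit 12.
    Visit 7.
  Visit 11.
At 21: go right to 19.
  At 19: go left to 17.
    At 17: go left to 10.
      10 is a leaf — visit 10.
    At 17: no right child.
    Visit 17.
  At 19: no right child.
  Visit 19.
Visit 21.
Full post-order sequence: 31, 6, 12, 7, 11, 10, 17, 19, 21.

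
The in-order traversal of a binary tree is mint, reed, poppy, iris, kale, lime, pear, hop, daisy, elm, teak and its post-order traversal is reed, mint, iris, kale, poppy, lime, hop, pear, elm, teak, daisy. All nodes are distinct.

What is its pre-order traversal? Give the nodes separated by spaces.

daisy pear lime poppy mint reed kale iris hop teak elm

The last element of post-order is the root; it splits in-order into left and right subtrees.
Root daisy: left subtree has 8 nodes {mint, reed, poppy, iris, kale, lime, pear, hop}, right has 2 {elm, teak}.
  Root pear: left subtree has 6 nodes {mint, reed, poppy, iris, kale, lime}, right has 1 {hop}.
    Root lime: left subtree has 5 nodes {mint, reed, poppy, iris, kale}, right has 0 { }.
      Root poppy: left subtree has 2 nodes {mint, reed}, right has 2 {iris, kale}.
        Root mint: left subtree has 0 nodes { }, right has 1 {reed}.
        Root kale: left subtree has 1 node {iris}, right has 0 { }.
  Root teak: left subtree has 1 node {elm}, right has 0 { }.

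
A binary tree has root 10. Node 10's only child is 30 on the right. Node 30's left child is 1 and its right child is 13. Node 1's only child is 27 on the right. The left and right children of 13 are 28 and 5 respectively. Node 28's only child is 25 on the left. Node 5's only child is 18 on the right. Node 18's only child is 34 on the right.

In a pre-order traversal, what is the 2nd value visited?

30

Pre-order visits the node, then its left subtree, then its right subtree.
Visit 10.
At 10: no left child.
At 10: go right to 30.
  Visit 30.
  At 30: go left to 1.
    Visit 1.
    At 1: no left child.
    At 1: go right to 27.
      27 is a leaf — visit 27.
  At 30: go right to 13.
    Visit 13.
    At 13: go left to 28.
      Visit 28.
      At 28: go left to 25.
        25 is a leaf — visit 25.
      At 28: no right child.
    At 13: go right to 5.
      Visit 5.
      At 5: no left child.
      At 5: go right to 18.
        Visit 18.
        At 18: no left child.
        At 18: go right to 34.
          34 is a leaf — visit 34.
Full pre-order sequence: 10, 30, 1, 27, 13, 28, 25, 5, 18, 34.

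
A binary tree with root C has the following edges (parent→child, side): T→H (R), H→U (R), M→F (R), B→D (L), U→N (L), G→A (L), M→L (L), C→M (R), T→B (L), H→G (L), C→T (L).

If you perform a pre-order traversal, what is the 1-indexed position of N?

9

Pre-order visits the node, then its left subtree, then its right subtree.
Visit C.
At C: go left to T.
  Visit T.
  At T: go left to B.
    Visit B.
    At B: go left to D.
      D is a leaf — visit D.
    At B: no right child.
  At T: go right to H.
    Visit H.
    At H: go left to G.
      Visit G.
      At G: go left to A.
        A is a leaf — visit A.
      At G: no right child.
    At H: go right to U.
      Visit U.
      At U: go left to N.
        N is a leaf — visit N.
      At U: no right child.
At C: go right to M.
  Visit M.
  At M: go left to L.
    L is a leaf — visit L.
  At M: go right to F.
    F is a leaf — visit F.
Full pre-order sequence: C, T, B, D, H, G, A, U, N, M, L, F.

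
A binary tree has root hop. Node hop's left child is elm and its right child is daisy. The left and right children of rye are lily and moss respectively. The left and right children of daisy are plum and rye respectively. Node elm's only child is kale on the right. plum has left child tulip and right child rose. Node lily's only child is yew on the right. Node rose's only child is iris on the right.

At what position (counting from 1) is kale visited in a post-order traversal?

Post-order visits the left subtree, then the right subtree, then the node.
At hop: go left to elm.
  At elm: no left child.
  At elm: go right to kale.
    kale is a leaf — visit kale.
  Visit elm.
At hop: go right to daisy.
  At daisy: go left to plum.
    At plum: go left to tulip.
      tulip is a leaf — visit tulip.
    At plum: go right to rose.
      At rose: no left child.
      At rose: go right to iris.
        iris is a leaf — visit iris.
      Visit rose.
    Visit plum.
  At daisy: go right to rye.
    At rye: go left to lily.
      At lily: no left child.
      At lily: go right to yew.
        yew is a leaf — visit yew.
      Visit lily.
    At rye: go right to moss.
      moss is a leaf — visit moss.
    Visit rye.
  Visit daisy.
Visit hop.
Full post-order sequence: kale, elm, tulip, iris, rose, plum, yew, lily, moss, rye, daisy, hop.

1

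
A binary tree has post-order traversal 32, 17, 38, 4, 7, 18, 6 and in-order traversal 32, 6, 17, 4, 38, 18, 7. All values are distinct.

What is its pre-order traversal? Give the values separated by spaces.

The last element of post-order is the root; it splits in-order into left and right subtrees.
Root 6: left subtree has 1 node {32}, right has 5 {17, 4, 38, 18, 7}.
  Root 18: left subtree has 3 nodes {17, 4, 38}, right has 1 {7}.
    Root 4: left subtree has 1 node {17}, right has 1 {38}.

6 32 18 4 17 38 7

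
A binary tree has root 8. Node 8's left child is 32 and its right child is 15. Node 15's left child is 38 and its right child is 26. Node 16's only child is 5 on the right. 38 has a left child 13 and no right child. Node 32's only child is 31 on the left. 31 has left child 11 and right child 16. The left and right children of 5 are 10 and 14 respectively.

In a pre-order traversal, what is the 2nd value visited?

Pre-order visits the node, then its left subtree, then its right subtree.
Visit 8.
At 8: go left to 32.
  Visit 32.
  At 32: go left to 31.
    Visit 31.
    At 31: go left to 11.
      11 is a leaf — visit 11.
    At 31: go right to 16.
      Visit 16.
      At 16: no left child.
      At 16: go right to 5.
        Visit 5.
        At 5: go left to 10.
          10 is a leaf — visit 10.
        At 5: go right to 14.
          14 is a leaf — visit 14.
  At 32: no right child.
At 8: go right to 15.
  Visit 15.
  At 15: go left to 38.
    Visit 38.
    At 38: go left to 13.
      13 is a leaf — visit 13.
    At 38: no right child.
  At 15: go right to 26.
    26 is a leaf — visit 26.
Full pre-order sequence: 8, 32, 31, 11, 16, 5, 10, 14, 15, 38, 13, 26.

32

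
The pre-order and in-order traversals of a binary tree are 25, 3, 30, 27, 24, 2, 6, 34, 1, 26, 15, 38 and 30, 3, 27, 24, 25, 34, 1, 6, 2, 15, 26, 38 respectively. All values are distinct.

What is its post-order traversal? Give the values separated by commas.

The first element of pre-order is the root; it splits in-order into left and right subtrees.
Root 25: left subtree has 4 nodes {30, 3, 27, 24}, right has 7 {34, 1, 6, 2, 15, 26, 38}.
  Root 3: left subtree has 1 node {30}, right has 2 {27, 24}.
    Root 27: left subtree has 0 nodes { }, right has 1 {24}.
  Root 2: left subtree has 3 nodes {34, 1, 6}, right has 3 {15, 26, 38}.
    Root 6: left subtree has 2 nodes {34, 1}, right has 0 { }.
      Root 34: left subtree has 0 nodes { }, right has 1 {1}.
    Root 26: left subtree has 1 node {15}, right has 1 {38}.

30, 24, 27, 3, 1, 34, 6, 15, 38, 26, 2, 25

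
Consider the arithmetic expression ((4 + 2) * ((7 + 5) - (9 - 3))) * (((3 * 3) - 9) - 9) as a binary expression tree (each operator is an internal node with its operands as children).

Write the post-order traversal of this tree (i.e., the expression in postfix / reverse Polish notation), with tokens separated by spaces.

Post-order on an expression tree gives postfix notation: for each operator, emit left operand, right operand, then the operator.

4 2 + 7 5 + 9 3 - - * 3 3 * 9 - 9 - *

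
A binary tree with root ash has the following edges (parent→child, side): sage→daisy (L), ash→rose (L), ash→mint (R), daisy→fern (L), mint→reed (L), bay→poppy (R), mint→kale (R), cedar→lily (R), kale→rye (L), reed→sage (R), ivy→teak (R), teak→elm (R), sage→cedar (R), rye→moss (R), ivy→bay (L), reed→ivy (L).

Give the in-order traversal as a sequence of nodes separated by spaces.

rose ash bay poppy ivy teak elm reed fern daisy sage cedar lily mint rye moss kale

In-order visits the left subtree, then the node, then the right subtree.
At ash: go left to rose.
  rose is a leaf — visit rose.
Visit ash.
At ash: go right to mint.
  At mint: go left to reed.
    At reed: go left to ivy.
      At ivy: go left to bay.
        At bay: no left child.
        Visit bay.
        At bay: go right to poppy.
          poppy is a leaf — visit poppy.
      Visit ivy.
      At ivy: go right to teak.
        At teak: no left child.
        Visit teak.
        At teak: go right to elm.
          elm is a leaf — visit elm.
    Visit reed.
    At reed: go right to sage.
      At sage: go left to daisy.
        At daisy: go left to fern.
          fern is a leaf — visit fern.
        Visit daisy.
        At daisy: no right child.
      Visit sage.
      At sage: go right to cedar.
        At cedar: no left child.
        Visit cedar.
        At cedar: go right to lily.
          lily is a leaf — visit lily.
  Visit mint.
  At mint: go right to kale.
    At kale: go left to rye.
      At rye: no left child.
      Visit rye.
      At rye: go right to moss.
        moss is a leaf — visit moss.
    Visit kale.
    At kale: no right child.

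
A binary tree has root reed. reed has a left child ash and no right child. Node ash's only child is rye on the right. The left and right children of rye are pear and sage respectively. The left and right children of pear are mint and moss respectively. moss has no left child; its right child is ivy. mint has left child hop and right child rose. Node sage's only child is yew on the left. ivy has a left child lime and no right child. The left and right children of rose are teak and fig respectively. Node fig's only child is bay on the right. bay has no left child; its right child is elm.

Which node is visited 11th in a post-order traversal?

pear

Post-order visits the left subtree, then the right subtree, then the node.
At reed: go left to ash.
  At ash: no left child.
  At ash: go right to rye.
    At rye: go left to pear.
      At pear: go left to mint.
        At mint: go left to hop.
          hop is a leaf — visit hop.
        At mint: go right to rose.
          At rose: go left to teak.
            teak is a leaf — visit teak.
          At rose: go right to fig.
            At fig: no left child.
            At fig: go right to bay.
              At bay: no left child.
              At bay: go right to elm.
                elm is a leaf — visit elm.
              Visit bay.
            Visit fig.
          Visit rose.
        Visit mint.
      At pear: go right to moss.
        At moss: no left child.
        At moss: go right to ivy.
          At ivy: go left to lime.
            lime is a leaf — visit lime.
          At ivy: no right child.
          Visit ivy.
        Visit moss.
      Visit pear.
    At rye: go right to sage.
      At sage: go left to yew.
        yew is a leaf — visit yew.
      At sage: no right child.
      Visit sage.
    Visit rye.
  Visit ash.
At reed: no right child.
Visit reed.
Full post-order sequence: hop, teak, elm, bay, fig, rose, mint, lime, ivy, moss, pear, yew, sage, rye, ash, reed.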